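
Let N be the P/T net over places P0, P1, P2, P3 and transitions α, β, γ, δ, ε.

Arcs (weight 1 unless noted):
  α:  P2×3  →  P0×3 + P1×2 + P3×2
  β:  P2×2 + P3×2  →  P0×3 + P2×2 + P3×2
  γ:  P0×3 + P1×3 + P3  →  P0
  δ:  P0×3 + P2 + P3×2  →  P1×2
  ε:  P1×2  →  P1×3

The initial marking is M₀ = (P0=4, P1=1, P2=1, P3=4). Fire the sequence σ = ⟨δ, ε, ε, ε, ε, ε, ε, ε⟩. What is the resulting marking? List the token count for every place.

step 1: fire δ:  (P0=4, P1=1, P2=1, P3=4) → (P0=1, P1=3, P2=0, P3=2)
step 2: fire ε:  (P0=1, P1=3, P2=0, P3=2) → (P0=1, P1=4, P2=0, P3=2)
step 3: fire ε:  (P0=1, P1=4, P2=0, P3=2) → (P0=1, P1=5, P2=0, P3=2)
step 4: fire ε:  (P0=1, P1=5, P2=0, P3=2) → (P0=1, P1=6, P2=0, P3=2)
step 5: fire ε:  (P0=1, P1=6, P2=0, P3=2) → (P0=1, P1=7, P2=0, P3=2)
step 6: fire ε:  (P0=1, P1=7, P2=0, P3=2) → (P0=1, P1=8, P2=0, P3=2)
step 7: fire ε:  (P0=1, P1=8, P2=0, P3=2) → (P0=1, P1=9, P2=0, P3=2)
step 8: fire ε:  (P0=1, P1=9, P2=0, P3=2) → (P0=1, P1=10, P2=0, P3=2)

(P0=1, P1=10, P2=0, P3=2)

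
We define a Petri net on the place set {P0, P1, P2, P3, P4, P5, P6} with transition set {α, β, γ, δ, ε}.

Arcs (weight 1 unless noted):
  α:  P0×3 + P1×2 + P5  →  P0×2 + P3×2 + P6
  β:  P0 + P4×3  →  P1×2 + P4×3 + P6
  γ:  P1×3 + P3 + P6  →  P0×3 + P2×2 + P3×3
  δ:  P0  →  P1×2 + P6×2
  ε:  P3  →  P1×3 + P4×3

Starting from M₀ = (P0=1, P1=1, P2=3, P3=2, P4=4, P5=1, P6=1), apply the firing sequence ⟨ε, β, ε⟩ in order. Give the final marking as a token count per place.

step 1: fire ε:  (P0=1, P1=1, P2=3, P3=2, P4=4, P5=1, P6=1) → (P0=1, P1=4, P2=3, P3=1, P4=7, P5=1, P6=1)
step 2: fire β:  (P0=1, P1=4, P2=3, P3=1, P4=7, P5=1, P6=1) → (P0=0, P1=6, P2=3, P3=1, P4=7, P5=1, P6=2)
step 3: fire ε:  (P0=0, P1=6, P2=3, P3=1, P4=7, P5=1, P6=2) → (P0=0, P1=9, P2=3, P3=0, P4=10, P5=1, P6=2)

(P0=0, P1=9, P2=3, P3=0, P4=10, P5=1, P6=2)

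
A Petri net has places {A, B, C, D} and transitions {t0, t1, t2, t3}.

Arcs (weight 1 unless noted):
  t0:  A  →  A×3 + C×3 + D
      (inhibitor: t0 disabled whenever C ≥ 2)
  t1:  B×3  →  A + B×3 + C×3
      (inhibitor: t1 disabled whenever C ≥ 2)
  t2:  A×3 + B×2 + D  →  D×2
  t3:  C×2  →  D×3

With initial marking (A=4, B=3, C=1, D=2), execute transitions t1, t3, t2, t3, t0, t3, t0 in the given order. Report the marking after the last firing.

(A=6, B=1, C=4, D=14)

step 1: fire t1:  (A=4, B=3, C=1, D=2) → (A=5, B=3, C=4, D=2)
step 2: fire t3:  (A=5, B=3, C=4, D=2) → (A=5, B=3, C=2, D=5)
step 3: fire t2:  (A=5, B=3, C=2, D=5) → (A=2, B=1, C=2, D=6)
step 4: fire t3:  (A=2, B=1, C=2, D=6) → (A=2, B=1, C=0, D=9)
step 5: fire t0:  (A=2, B=1, C=0, D=9) → (A=4, B=1, C=3, D=10)
step 6: fire t3:  (A=4, B=1, C=3, D=10) → (A=4, B=1, C=1, D=13)
step 7: fire t0:  (A=4, B=1, C=1, D=13) → (A=6, B=1, C=4, D=14)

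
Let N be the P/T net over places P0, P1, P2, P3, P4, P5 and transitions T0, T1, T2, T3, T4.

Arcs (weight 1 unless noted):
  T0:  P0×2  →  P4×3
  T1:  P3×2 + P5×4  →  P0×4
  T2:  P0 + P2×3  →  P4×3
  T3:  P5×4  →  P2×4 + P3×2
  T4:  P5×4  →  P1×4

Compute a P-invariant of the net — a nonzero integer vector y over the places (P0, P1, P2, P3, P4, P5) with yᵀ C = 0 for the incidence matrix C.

y = (P0:3, P1:2, P2:1, P3:2, P4:2, P5:2)

Incidence matrix C (rows=places, cols=transitions):
       T0   T1   T2   T3   T4
   P0  -2    4   -1    0    0
   P1   0    0    0    0    4
   P2   0    0   -3    4    0
   P3   0   -2    0    2    0
   P4   3    0    3    0    0
   P5   0   -4    0   -4   -4

Candidate y = [3, 2, 1, 2, 2, 2]; check y·C column-wise:
  col T0: 3·-2 + 2·0 + 1·0 + 2·0 + 2·3 + 2·0 = 0
  col T1: 3·4 + 2·0 + 1·0 + 2·-2 + 2·0 + 2·-4 = 0
  col T2: 3·-1 + 2·0 + 1·-3 + 2·0 + 2·3 + 2·0 = 0
  col T3: 3·0 + 2·0 + 1·4 + 2·2 + 2·0 + 2·-4 = 0
  col T4: 3·0 + 2·4 + 1·0 + 2·0 + 2·0 + 2·-4 = 0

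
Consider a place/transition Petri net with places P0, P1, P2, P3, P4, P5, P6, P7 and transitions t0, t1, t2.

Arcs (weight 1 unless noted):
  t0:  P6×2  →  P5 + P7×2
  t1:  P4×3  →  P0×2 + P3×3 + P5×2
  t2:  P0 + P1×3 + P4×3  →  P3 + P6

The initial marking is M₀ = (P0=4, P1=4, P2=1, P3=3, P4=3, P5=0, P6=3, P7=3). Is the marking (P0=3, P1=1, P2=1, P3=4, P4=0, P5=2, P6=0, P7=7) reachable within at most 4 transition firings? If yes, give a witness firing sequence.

step 1: fire t0:  (P0=4, P1=4, P2=1, P3=3, P4=3, P5=0, P6=3, P7=3) → (P0=4, P1=4, P2=1, P3=3, P4=3, P5=1, P6=1, P7=5)
step 2: fire t2:  (P0=4, P1=4, P2=1, P3=3, P4=3, P5=1, P6=1, P7=5) → (P0=3, P1=1, P2=1, P3=4, P4=0, P5=1, P6=2, P7=5)
step 3: fire t0:  (P0=3, P1=1, P2=1, P3=4, P4=0, P5=1, P6=2, P7=5) → (P0=3, P1=1, P2=1, P3=4, P4=0, P5=2, P6=0, P7=7)

YES — reachable via ⟨t0, t2, t0⟩ (3 firings)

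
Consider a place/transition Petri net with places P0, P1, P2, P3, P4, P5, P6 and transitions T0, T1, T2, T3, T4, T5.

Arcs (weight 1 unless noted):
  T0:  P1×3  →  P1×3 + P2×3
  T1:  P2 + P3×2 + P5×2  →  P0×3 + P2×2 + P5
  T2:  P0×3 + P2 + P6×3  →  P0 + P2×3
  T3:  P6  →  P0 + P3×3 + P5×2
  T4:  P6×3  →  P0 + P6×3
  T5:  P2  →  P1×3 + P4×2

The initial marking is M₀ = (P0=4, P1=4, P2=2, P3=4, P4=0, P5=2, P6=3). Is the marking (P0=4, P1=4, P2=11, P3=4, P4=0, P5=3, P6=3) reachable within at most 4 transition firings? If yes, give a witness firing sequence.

NO — not reachable within 4 firings

depth 0: 1 marking
depth 1: 7 markings reached so far
depth 2: 25 markings reached so far
depth 3: 64 markings reached so far
depth 4: 136 markings reached so far
target is not among the 136 markings reachable within 4 steps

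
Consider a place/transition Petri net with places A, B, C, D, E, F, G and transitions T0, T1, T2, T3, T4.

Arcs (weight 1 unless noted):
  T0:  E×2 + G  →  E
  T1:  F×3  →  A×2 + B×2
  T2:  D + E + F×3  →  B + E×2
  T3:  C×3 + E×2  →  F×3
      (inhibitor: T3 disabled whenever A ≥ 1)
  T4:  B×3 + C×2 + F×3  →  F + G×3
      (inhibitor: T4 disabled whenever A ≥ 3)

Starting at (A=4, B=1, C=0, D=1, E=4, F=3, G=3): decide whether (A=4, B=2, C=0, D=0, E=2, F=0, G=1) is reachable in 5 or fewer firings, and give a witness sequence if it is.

depth 0: 1 marking
depth 1: 4 markings reached so far
depth 2: 7 markings reached so far
depth 3: 10 markings reached so far
depth 4: 12 markings reached so far
depth 5: 12 markings reached so far
(frontier empty at depth 5; search complete)
target is not among the 12 markings reachable within 5 steps

NO — not reachable within 5 firings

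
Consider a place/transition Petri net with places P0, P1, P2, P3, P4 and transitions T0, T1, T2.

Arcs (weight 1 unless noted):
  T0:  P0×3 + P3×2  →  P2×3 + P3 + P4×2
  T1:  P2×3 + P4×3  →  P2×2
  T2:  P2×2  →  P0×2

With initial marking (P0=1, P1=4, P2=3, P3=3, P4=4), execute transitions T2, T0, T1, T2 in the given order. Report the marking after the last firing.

(P0=2, P1=4, P2=1, P3=2, P4=3)

step 1: fire T2:  (P0=1, P1=4, P2=3, P3=3, P4=4) → (P0=3, P1=4, P2=1, P3=3, P4=4)
step 2: fire T0:  (P0=3, P1=4, P2=1, P3=3, P4=4) → (P0=0, P1=4, P2=4, P3=2, P4=6)
step 3: fire T1:  (P0=0, P1=4, P2=4, P3=2, P4=6) → (P0=0, P1=4, P2=3, P3=2, P4=3)
step 4: fire T2:  (P0=0, P1=4, P2=3, P3=2, P4=3) → (P0=2, P1=4, P2=1, P3=2, P4=3)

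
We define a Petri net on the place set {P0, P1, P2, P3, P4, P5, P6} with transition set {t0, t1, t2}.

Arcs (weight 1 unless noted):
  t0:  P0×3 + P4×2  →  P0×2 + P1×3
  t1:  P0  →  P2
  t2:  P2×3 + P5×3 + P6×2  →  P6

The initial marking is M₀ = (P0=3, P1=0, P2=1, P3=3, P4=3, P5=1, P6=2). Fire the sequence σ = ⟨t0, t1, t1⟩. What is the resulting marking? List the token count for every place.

(P0=0, P1=3, P2=3, P3=3, P4=1, P5=1, P6=2)

step 1: fire t0:  (P0=3, P1=0, P2=1, P3=3, P4=3, P5=1, P6=2) → (P0=2, P1=3, P2=1, P3=3, P4=1, P5=1, P6=2)
step 2: fire t1:  (P0=2, P1=3, P2=1, P3=3, P4=1, P5=1, P6=2) → (P0=1, P1=3, P2=2, P3=3, P4=1, P5=1, P6=2)
step 3: fire t1:  (P0=1, P1=3, P2=2, P3=3, P4=1, P5=1, P6=2) → (P0=0, P1=3, P2=3, P3=3, P4=1, P5=1, P6=2)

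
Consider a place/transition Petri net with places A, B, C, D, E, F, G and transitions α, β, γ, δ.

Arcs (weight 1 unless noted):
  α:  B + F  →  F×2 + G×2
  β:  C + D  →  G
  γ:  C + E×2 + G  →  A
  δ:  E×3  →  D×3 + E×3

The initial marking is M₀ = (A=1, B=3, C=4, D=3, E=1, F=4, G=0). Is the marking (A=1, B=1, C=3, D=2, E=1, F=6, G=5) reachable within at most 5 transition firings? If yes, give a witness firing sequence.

YES — reachable via ⟨α, α, β⟩ (3 firings)

step 1: fire α:  (A=1, B=3, C=4, D=3, E=1, F=4, G=0) → (A=1, B=2, C=4, D=3, E=1, F=5, G=2)
step 2: fire α:  (A=1, B=2, C=4, D=3, E=1, F=5, G=2) → (A=1, B=1, C=4, D=3, E=1, F=6, G=4)
step 3: fire β:  (A=1, B=1, C=4, D=3, E=1, F=6, G=4) → (A=1, B=1, C=3, D=2, E=1, F=6, G=5)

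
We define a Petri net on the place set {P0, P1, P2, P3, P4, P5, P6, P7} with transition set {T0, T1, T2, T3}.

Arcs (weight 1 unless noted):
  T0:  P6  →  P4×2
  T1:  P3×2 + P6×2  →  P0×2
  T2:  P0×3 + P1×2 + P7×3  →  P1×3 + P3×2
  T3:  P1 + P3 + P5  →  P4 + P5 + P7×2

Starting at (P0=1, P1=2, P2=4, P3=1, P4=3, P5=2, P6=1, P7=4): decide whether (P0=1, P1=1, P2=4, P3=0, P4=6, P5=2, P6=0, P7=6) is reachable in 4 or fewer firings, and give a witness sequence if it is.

YES — reachable via ⟨T0, T3⟩ (2 firings)

step 1: fire T0:  (P0=1, P1=2, P2=4, P3=1, P4=3, P5=2, P6=1, P7=4) → (P0=1, P1=2, P2=4, P3=1, P4=5, P5=2, P6=0, P7=4)
step 2: fire T3:  (P0=1, P1=2, P2=4, P3=1, P4=5, P5=2, P6=0, P7=4) → (P0=1, P1=1, P2=4, P3=0, P4=6, P5=2, P6=0, P7=6)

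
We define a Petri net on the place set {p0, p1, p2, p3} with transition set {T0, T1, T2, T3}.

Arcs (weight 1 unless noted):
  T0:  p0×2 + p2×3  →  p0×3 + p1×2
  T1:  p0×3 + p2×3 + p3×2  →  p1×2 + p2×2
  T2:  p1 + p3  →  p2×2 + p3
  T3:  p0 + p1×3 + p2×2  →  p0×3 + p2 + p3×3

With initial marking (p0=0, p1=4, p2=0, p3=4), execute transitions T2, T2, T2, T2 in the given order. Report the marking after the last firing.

step 1: fire T2:  (p0=0, p1=4, p2=0, p3=4) → (p0=0, p1=3, p2=2, p3=4)
step 2: fire T2:  (p0=0, p1=3, p2=2, p3=4) → (p0=0, p1=2, p2=4, p3=4)
step 3: fire T2:  (p0=0, p1=2, p2=4, p3=4) → (p0=0, p1=1, p2=6, p3=4)
step 4: fire T2:  (p0=0, p1=1, p2=6, p3=4) → (p0=0, p1=0, p2=8, p3=4)

(p0=0, p1=0, p2=8, p3=4)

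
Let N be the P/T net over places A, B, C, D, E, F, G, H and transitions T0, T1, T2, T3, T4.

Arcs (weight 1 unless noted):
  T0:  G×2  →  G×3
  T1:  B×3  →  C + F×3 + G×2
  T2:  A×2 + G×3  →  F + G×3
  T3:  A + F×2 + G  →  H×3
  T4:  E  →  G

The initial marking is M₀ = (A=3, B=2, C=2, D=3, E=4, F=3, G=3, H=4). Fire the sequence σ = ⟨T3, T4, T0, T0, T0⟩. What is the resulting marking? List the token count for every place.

(A=2, B=2, C=2, D=3, E=3, F=1, G=6, H=7)

step 1: fire T3:  (A=3, B=2, C=2, D=3, E=4, F=3, G=3, H=4) → (A=2, B=2, C=2, D=3, E=4, F=1, G=2, H=7)
step 2: fire T4:  (A=2, B=2, C=2, D=3, E=4, F=1, G=2, H=7) → (A=2, B=2, C=2, D=3, E=3, F=1, G=3, H=7)
step 3: fire T0:  (A=2, B=2, C=2, D=3, E=3, F=1, G=3, H=7) → (A=2, B=2, C=2, D=3, E=3, F=1, G=4, H=7)
step 4: fire T0:  (A=2, B=2, C=2, D=3, E=3, F=1, G=4, H=7) → (A=2, B=2, C=2, D=3, E=3, F=1, G=5, H=7)
step 5: fire T0:  (A=2, B=2, C=2, D=3, E=3, F=1, G=5, H=7) → (A=2, B=2, C=2, D=3, E=3, F=1, G=6, H=7)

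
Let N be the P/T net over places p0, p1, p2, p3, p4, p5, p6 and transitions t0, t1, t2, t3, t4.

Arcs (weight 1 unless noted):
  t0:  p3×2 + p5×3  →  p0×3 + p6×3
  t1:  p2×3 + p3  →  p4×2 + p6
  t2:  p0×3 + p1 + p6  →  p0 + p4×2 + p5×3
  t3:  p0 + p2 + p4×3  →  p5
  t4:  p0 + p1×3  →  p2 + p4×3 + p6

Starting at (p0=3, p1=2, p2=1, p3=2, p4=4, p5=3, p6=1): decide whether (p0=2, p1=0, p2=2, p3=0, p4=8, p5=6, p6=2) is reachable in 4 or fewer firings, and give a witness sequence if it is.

depth 0: 1 marking
depth 1: 4 markings reached so far
depth 2: 7 markings reached so far
depth 3: 9 markings reached so far
depth 4: 10 markings reached so far
target is not among the 10 markings reachable within 4 steps

NO — not reachable within 4 firings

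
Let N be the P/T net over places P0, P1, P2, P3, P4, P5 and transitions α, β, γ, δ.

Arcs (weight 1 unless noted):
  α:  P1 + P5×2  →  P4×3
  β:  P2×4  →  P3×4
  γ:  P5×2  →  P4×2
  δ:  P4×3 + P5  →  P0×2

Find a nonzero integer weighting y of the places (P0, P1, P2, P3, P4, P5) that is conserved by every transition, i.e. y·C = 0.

y = (P0:0, P1:0, P2:1, P3:1, P4:0, P5:0)

Incidence matrix C (rows=places, cols=transitions):
        α    β    γ    δ
   P0   0    0    0    2
   P1  -1    0    0    0
   P2   0   -4    0    0
   P3   0    4    0    0
   P4   3    0    2   -3
   P5  -2    0   -2   -1

Candidate y = [0, 0, 1, 1, 0, 0]; check y·C column-wise:
  col α: 0·-1 + 1·0 + 1·0 + 0·3 + 0·-2 = 0
  col β: 1·-4 + 1·4 = 0
  col γ: 1·0 + 1·0 + 0·2 + 0·-2 = 0
  col δ: 0·2 + 1·0 + 1·0 + 0·-3 + 0·-1 = 0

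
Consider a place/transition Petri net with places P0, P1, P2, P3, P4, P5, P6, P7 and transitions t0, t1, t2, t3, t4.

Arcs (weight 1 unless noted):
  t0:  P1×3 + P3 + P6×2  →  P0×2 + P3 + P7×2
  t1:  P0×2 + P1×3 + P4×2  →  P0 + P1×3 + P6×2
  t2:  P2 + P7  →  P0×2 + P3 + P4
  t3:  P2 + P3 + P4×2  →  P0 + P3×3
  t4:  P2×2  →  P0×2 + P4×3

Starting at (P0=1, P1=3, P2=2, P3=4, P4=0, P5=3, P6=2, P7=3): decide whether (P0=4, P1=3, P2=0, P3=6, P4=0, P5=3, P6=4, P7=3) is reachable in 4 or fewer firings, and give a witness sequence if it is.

depth 0: 1 marking
depth 1: 4 markings reached so far
depth 2: 8 markings reached so far
depth 3: 11 markings reached so far
depth 4: 12 markings reached so far
target is not among the 12 markings reachable within 4 steps

NO — not reachable within 4 firings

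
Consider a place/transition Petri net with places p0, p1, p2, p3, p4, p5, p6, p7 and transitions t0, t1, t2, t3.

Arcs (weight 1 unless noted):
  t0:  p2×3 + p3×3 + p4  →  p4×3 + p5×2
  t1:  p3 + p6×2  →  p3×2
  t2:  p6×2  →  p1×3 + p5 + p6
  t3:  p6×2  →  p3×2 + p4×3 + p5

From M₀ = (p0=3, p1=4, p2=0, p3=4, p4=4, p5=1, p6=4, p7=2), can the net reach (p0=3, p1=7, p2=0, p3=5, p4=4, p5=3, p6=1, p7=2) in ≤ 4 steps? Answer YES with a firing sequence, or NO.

depth 0: 1 marking
depth 1: 4 markings reached so far
depth 2: 10 markings reached so far
depth 3: 13 markings reached so far
depth 4: 13 markings reached so far
(frontier empty at depth 4; search complete)
target is not among the 13 markings reachable within 4 steps

NO — not reachable within 4 firings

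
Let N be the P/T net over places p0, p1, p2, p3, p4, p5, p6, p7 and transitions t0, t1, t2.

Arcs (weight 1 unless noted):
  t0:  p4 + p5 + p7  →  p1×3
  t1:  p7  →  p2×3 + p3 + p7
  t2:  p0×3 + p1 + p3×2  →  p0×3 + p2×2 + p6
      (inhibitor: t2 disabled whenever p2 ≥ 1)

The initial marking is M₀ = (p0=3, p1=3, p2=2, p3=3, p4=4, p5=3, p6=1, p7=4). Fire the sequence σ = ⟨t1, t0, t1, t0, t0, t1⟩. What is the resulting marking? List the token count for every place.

(p0=3, p1=12, p2=11, p3=6, p4=1, p5=0, p6=1, p7=1)

step 1: fire t1:  (p0=3, p1=3, p2=2, p3=3, p4=4, p5=3, p6=1, p7=4) → (p0=3, p1=3, p2=5, p3=4, p4=4, p5=3, p6=1, p7=4)
step 2: fire t0:  (p0=3, p1=3, p2=5, p3=4, p4=4, p5=3, p6=1, p7=4) → (p0=3, p1=6, p2=5, p3=4, p4=3, p5=2, p6=1, p7=3)
step 3: fire t1:  (p0=3, p1=6, p2=5, p3=4, p4=3, p5=2, p6=1, p7=3) → (p0=3, p1=6, p2=8, p3=5, p4=3, p5=2, p6=1, p7=3)
step 4: fire t0:  (p0=3, p1=6, p2=8, p3=5, p4=3, p5=2, p6=1, p7=3) → (p0=3, p1=9, p2=8, p3=5, p4=2, p5=1, p6=1, p7=2)
step 5: fire t0:  (p0=3, p1=9, p2=8, p3=5, p4=2, p5=1, p6=1, p7=2) → (p0=3, p1=12, p2=8, p3=5, p4=1, p5=0, p6=1, p7=1)
step 6: fire t1:  (p0=3, p1=12, p2=8, p3=5, p4=1, p5=0, p6=1, p7=1) → (p0=3, p1=12, p2=11, p3=6, p4=1, p5=0, p6=1, p7=1)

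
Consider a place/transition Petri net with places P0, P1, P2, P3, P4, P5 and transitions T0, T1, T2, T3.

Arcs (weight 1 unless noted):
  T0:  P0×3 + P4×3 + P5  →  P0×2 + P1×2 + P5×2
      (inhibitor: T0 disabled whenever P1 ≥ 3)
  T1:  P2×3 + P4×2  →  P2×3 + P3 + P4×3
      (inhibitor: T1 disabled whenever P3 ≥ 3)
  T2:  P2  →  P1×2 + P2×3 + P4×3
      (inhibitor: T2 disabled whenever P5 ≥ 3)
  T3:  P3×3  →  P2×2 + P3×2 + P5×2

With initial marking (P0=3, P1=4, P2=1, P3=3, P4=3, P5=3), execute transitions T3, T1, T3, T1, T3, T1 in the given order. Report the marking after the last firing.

(P0=3, P1=4, P2=7, P3=3, P4=6, P5=9)

step 1: fire T3:  (P0=3, P1=4, P2=1, P3=3, P4=3, P5=3) → (P0=3, P1=4, P2=3, P3=2, P4=3, P5=5)
step 2: fire T1:  (P0=3, P1=4, P2=3, P3=2, P4=3, P5=5) → (P0=3, P1=4, P2=3, P3=3, P4=4, P5=5)
step 3: fire T3:  (P0=3, P1=4, P2=3, P3=3, P4=4, P5=5) → (P0=3, P1=4, P2=5, P3=2, P4=4, P5=7)
step 4: fire T1:  (P0=3, P1=4, P2=5, P3=2, P4=4, P5=7) → (P0=3, P1=4, P2=5, P3=3, P4=5, P5=7)
step 5: fire T3:  (P0=3, P1=4, P2=5, P3=3, P4=5, P5=7) → (P0=3, P1=4, P2=7, P3=2, P4=5, P5=9)
step 6: fire T1:  (P0=3, P1=4, P2=7, P3=2, P4=5, P5=9) → (P0=3, P1=4, P2=7, P3=3, P4=6, P5=9)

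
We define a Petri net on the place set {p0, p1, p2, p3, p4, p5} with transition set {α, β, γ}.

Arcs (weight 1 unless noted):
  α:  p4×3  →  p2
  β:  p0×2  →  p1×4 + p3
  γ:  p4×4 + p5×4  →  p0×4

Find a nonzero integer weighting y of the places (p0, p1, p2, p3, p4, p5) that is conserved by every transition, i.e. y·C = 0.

Incidence matrix C (rows=places, cols=transitions):
        α    β    γ
   p0   0   -2    4
   p1   0    4    0
   p2   1    0    0
   p3   0    1    0
   p4  -3    0   -4
   p5   0    0   -4

Candidate y = [0, 1, 0, -4, 0, 0]; check y·C column-wise:
  col α: 1·0 + 0·1 + -4·0 + 0·-3 = 0
  col β: 0·-2 + 1·4 + -4·1 = 0
  col γ: 0·4 + 1·0 + -4·0 + 0·-4 + 0·-4 = 0

y = (p0:0, p1:1, p2:0, p3:-4, p4:0, p5:0)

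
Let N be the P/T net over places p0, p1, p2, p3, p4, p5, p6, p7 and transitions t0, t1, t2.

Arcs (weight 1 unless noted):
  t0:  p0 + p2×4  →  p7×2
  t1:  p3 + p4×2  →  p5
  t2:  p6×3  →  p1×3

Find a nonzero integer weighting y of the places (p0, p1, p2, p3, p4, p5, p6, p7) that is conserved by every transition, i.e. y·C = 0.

Incidence matrix C (rows=places, cols=transitions):
       t0   t1   t2
   p0  -1    0    0
   p1   0    0    3
   p2  -4    0    0
   p3   0   -1    0
   p4   0   -2    0
   p5   0    1    0
   p6   0    0   -3
   p7   2    0    0

Candidate y = [4, 0, -1, 0, 0, 0, 0, 0]; check y·C column-wise:
  col t0: 4·-1 + -1·-4 + 0·2 = 0
  col t1: 4·0 + -1·0 + 0·-1 + 0·-2 + 0·1 = 0
  col t2: 4·0 + 0·3 + -1·0 + 0·-3 = 0

y = (p0:4, p1:0, p2:-1, p3:0, p4:0, p5:0, p6:0, p7:0)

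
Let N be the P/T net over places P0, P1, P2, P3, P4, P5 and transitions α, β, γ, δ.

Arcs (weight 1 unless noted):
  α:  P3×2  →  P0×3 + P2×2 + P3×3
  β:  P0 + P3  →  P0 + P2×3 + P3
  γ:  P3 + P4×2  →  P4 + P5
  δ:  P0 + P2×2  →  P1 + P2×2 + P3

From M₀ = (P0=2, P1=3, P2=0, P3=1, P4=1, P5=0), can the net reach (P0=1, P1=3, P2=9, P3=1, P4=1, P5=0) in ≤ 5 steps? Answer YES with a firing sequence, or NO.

NO — not reachable within 5 firings

depth 0: 1 marking
depth 1: 2 markings reached so far
depth 2: 4 markings reached so far
depth 3: 8 markings reached so far
depth 4: 14 markings reached so far
depth 5: 23 markings reached so far
target is not among the 23 markings reachable within 5 steps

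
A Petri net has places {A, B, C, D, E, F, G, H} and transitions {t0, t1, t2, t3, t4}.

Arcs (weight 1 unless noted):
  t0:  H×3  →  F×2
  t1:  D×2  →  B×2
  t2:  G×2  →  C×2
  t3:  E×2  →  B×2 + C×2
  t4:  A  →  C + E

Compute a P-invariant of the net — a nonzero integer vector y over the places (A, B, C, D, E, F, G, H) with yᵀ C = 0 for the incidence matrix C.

y = (A:1, B:1, C:0, D:1, E:1, F:0, G:0, H:0)

Incidence matrix C (rows=places, cols=transitions):
       t0   t1   t2   t3   t4
    A   0    0    0    0   -1
    B   0    2    0    2    0
    C   0    0    2    2    1
    D   0   -2    0    0    0
    E   0    0    0   -2    1
    F   2    0    0    0    0
    G   0    0   -2    0    0
    H  -3    0    0    0    0

Candidate y = [1, 1, 0, 1, 1, 0, 0, 0]; check y·C column-wise:
  col t0: 1·0 + 1·0 + 1·0 + 1·0 + 0·2 + 0·-3 = 0
  col t1: 1·0 + 1·2 + 1·-2 + 1·0 = 0
  col t2: 1·0 + 1·0 + 0·2 + 1·0 + 1·0 + 0·-2 = 0
  col t3: 1·0 + 1·2 + 0·2 + 1·0 + 1·-2 = 0
  col t4: 1·-1 + 1·0 + 0·1 + 1·0 + 1·1 = 0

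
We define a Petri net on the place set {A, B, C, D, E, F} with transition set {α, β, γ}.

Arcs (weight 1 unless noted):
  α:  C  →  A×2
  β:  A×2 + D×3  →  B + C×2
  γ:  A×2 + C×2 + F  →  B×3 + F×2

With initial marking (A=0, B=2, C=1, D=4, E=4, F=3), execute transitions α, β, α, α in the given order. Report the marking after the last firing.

step 1: fire α:  (A=0, B=2, C=1, D=4, E=4, F=3) → (A=2, B=2, C=0, D=4, E=4, F=3)
step 2: fire β:  (A=2, B=2, C=0, D=4, E=4, F=3) → (A=0, B=3, C=2, D=1, E=4, F=3)
step 3: fire α:  (A=0, B=3, C=2, D=1, E=4, F=3) → (A=2, B=3, C=1, D=1, E=4, F=3)
step 4: fire α:  (A=2, B=3, C=1, D=1, E=4, F=3) → (A=4, B=3, C=0, D=1, E=4, F=3)

(A=4, B=3, C=0, D=1, E=4, F=3)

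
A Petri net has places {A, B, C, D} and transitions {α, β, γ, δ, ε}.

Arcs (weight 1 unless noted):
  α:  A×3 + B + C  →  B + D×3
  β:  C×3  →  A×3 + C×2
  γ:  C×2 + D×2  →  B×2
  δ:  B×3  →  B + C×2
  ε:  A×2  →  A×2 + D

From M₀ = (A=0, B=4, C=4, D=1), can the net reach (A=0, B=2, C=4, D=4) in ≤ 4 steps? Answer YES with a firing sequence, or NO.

YES — reachable via ⟨β, α, δ⟩ (3 firings)

step 1: fire β:  (A=0, B=4, C=4, D=1) → (A=3, B=4, C=3, D=1)
step 2: fire α:  (A=3, B=4, C=3, D=1) → (A=0, B=4, C=2, D=4)
step 3: fire δ:  (A=0, B=4, C=2, D=4) → (A=0, B=2, C=4, D=4)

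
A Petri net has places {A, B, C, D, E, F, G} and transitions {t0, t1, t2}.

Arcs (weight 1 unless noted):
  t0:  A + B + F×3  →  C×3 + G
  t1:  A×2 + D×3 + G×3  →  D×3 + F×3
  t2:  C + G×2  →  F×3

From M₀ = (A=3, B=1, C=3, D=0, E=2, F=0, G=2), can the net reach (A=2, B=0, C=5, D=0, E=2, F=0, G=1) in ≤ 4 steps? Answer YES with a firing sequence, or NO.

step 1: fire t2:  (A=3, B=1, C=3, D=0, E=2, F=0, G=2) → (A=3, B=1, C=2, D=0, E=2, F=3, G=0)
step 2: fire t0:  (A=3, B=1, C=2, D=0, E=2, F=3, G=0) → (A=2, B=0, C=5, D=0, E=2, F=0, G=1)

YES — reachable via ⟨t2, t0⟩ (2 firings)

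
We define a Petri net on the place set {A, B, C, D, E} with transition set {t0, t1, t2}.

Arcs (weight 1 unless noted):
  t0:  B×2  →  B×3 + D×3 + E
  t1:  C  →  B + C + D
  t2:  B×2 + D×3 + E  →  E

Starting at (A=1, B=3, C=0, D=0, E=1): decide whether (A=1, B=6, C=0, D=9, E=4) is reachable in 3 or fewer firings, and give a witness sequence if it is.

YES — reachable via ⟨t0, t0, t0⟩ (3 firings)

step 1: fire t0:  (A=1, B=3, C=0, D=0, E=1) → (A=1, B=4, C=0, D=3, E=2)
step 2: fire t0:  (A=1, B=4, C=0, D=3, E=2) → (A=1, B=5, C=0, D=6, E=3)
step 3: fire t0:  (A=1, B=5, C=0, D=6, E=3) → (A=1, B=6, C=0, D=9, E=4)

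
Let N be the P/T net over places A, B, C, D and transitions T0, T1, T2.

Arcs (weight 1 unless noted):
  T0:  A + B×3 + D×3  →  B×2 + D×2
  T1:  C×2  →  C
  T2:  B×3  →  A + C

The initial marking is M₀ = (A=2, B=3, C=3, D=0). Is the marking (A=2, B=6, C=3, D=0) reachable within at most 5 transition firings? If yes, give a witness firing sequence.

NO — not reachable within 5 firings

depth 0: 1 marking
depth 1: 3 markings reached so far
depth 2: 5 markings reached so far
depth 3: 6 markings reached so far
depth 4: 7 markings reached so far
depth 5: 7 markings reached so far
(frontier empty at depth 5; search complete)
target is not among the 7 markings reachable within 5 steps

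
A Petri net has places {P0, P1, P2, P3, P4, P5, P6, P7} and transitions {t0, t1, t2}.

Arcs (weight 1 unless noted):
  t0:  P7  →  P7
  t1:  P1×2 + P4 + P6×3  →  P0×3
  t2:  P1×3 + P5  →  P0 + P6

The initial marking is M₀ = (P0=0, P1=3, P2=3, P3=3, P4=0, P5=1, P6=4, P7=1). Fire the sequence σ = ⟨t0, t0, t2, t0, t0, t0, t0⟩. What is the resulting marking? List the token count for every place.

step 1: fire t0:  (P0=0, P1=3, P2=3, P3=3, P4=0, P5=1, P6=4, P7=1) → (P0=0, P1=3, P2=3, P3=3, P4=0, P5=1, P6=4, P7=1)
step 2: fire t0:  (P0=0, P1=3, P2=3, P3=3, P4=0, P5=1, P6=4, P7=1) → (P0=0, P1=3, P2=3, P3=3, P4=0, P5=1, P6=4, P7=1)
step 3: fire t2:  (P0=0, P1=3, P2=3, P3=3, P4=0, P5=1, P6=4, P7=1) → (P0=1, P1=0, P2=3, P3=3, P4=0, P5=0, P6=5, P7=1)
step 4: fire t0:  (P0=1, P1=0, P2=3, P3=3, P4=0, P5=0, P6=5, P7=1) → (P0=1, P1=0, P2=3, P3=3, P4=0, P5=0, P6=5, P7=1)
step 5: fire t0:  (P0=1, P1=0, P2=3, P3=3, P4=0, P5=0, P6=5, P7=1) → (P0=1, P1=0, P2=3, P3=3, P4=0, P5=0, P6=5, P7=1)
step 6: fire t0:  (P0=1, P1=0, P2=3, P3=3, P4=0, P5=0, P6=5, P7=1) → (P0=1, P1=0, P2=3, P3=3, P4=0, P5=0, P6=5, P7=1)
step 7: fire t0:  (P0=1, P1=0, P2=3, P3=3, P4=0, P5=0, P6=5, P7=1) → (P0=1, P1=0, P2=3, P3=3, P4=0, P5=0, P6=5, P7=1)

(P0=1, P1=0, P2=3, P3=3, P4=0, P5=0, P6=5, P7=1)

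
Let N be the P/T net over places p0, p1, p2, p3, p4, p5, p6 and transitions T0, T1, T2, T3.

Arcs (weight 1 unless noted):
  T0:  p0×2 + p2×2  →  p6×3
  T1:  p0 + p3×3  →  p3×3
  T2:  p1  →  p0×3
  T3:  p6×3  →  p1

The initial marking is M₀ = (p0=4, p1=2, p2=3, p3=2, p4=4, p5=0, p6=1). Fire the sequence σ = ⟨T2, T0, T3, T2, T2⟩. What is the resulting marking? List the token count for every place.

step 1: fire T2:  (p0=4, p1=2, p2=3, p3=2, p4=4, p5=0, p6=1) → (p0=7, p1=1, p2=3, p3=2, p4=4, p5=0, p6=1)
step 2: fire T0:  (p0=7, p1=1, p2=3, p3=2, p4=4, p5=0, p6=1) → (p0=5, p1=1, p2=1, p3=2, p4=4, p5=0, p6=4)
step 3: fire T3:  (p0=5, p1=1, p2=1, p3=2, p4=4, p5=0, p6=4) → (p0=5, p1=2, p2=1, p3=2, p4=4, p5=0, p6=1)
step 4: fire T2:  (p0=5, p1=2, p2=1, p3=2, p4=4, p5=0, p6=1) → (p0=8, p1=1, p2=1, p3=2, p4=4, p5=0, p6=1)
step 5: fire T2:  (p0=8, p1=1, p2=1, p3=2, p4=4, p5=0, p6=1) → (p0=11, p1=0, p2=1, p3=2, p4=4, p5=0, p6=1)

(p0=11, p1=0, p2=1, p3=2, p4=4, p5=0, p6=1)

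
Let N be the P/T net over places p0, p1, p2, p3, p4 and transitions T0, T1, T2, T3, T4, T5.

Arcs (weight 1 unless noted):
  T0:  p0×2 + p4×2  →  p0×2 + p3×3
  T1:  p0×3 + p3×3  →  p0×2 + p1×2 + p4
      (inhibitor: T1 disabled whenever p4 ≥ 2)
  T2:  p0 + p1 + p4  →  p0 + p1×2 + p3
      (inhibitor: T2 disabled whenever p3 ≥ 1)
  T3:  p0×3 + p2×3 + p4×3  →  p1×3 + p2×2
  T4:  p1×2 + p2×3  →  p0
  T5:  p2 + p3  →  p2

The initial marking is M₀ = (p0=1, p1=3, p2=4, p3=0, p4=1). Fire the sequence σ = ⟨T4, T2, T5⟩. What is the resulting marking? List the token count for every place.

(p0=2, p1=2, p2=1, p3=0, p4=0)

step 1: fire T4:  (p0=1, p1=3, p2=4, p3=0, p4=1) → (p0=2, p1=1, p2=1, p3=0, p4=1)
step 2: fire T2:  (p0=2, p1=1, p2=1, p3=0, p4=1) → (p0=2, p1=2, p2=1, p3=1, p4=0)
step 3: fire T5:  (p0=2, p1=2, p2=1, p3=1, p4=0) → (p0=2, p1=2, p2=1, p3=0, p4=0)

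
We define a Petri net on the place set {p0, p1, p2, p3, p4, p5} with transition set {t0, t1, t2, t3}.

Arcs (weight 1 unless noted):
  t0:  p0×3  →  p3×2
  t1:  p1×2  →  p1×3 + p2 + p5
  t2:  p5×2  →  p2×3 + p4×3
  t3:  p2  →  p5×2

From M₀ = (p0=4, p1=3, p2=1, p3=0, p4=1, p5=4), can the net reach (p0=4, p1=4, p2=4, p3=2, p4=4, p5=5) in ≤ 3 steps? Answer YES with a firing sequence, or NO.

depth 0: 1 marking
depth 1: 5 markings reached so far
depth 2: 13 markings reached so far
depth 3: 26 markings reached so far
target is not among the 26 markings reachable within 3 steps

NO — not reachable within 3 firings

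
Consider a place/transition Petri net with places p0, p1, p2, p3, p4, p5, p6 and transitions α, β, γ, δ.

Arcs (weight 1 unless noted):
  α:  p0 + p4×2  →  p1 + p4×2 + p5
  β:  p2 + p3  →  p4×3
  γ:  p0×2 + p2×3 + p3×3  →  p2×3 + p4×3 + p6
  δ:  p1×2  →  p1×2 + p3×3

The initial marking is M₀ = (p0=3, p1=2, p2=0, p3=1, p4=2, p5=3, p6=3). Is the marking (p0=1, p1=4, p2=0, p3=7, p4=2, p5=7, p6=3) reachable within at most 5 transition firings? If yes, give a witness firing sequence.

depth 0: 1 marking
depth 1: 3 markings reached so far
depth 2: 6 markings reached so far
depth 3: 10 markings reached so far
depth 4: 14 markings reached so far
depth 5: 18 markings reached so far
target is not among the 18 markings reachable within 5 steps

NO — not reachable within 5 firings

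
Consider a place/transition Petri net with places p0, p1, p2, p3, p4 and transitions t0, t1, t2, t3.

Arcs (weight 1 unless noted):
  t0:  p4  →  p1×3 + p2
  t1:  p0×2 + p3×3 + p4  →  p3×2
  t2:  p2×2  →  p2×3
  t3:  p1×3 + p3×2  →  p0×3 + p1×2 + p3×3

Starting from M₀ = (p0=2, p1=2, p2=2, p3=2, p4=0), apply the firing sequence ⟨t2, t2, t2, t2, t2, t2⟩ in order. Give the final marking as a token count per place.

step 1: fire t2:  (p0=2, p1=2, p2=2, p3=2, p4=0) → (p0=2, p1=2, p2=3, p3=2, p4=0)
step 2: fire t2:  (p0=2, p1=2, p2=3, p3=2, p4=0) → (p0=2, p1=2, p2=4, p3=2, p4=0)
step 3: fire t2:  (p0=2, p1=2, p2=4, p3=2, p4=0) → (p0=2, p1=2, p2=5, p3=2, p4=0)
step 4: fire t2:  (p0=2, p1=2, p2=5, p3=2, p4=0) → (p0=2, p1=2, p2=6, p3=2, p4=0)
step 5: fire t2:  (p0=2, p1=2, p2=6, p3=2, p4=0) → (p0=2, p1=2, p2=7, p3=2, p4=0)
step 6: fire t2:  (p0=2, p1=2, p2=7, p3=2, p4=0) → (p0=2, p1=2, p2=8, p3=2, p4=0)

(p0=2, p1=2, p2=8, p3=2, p4=0)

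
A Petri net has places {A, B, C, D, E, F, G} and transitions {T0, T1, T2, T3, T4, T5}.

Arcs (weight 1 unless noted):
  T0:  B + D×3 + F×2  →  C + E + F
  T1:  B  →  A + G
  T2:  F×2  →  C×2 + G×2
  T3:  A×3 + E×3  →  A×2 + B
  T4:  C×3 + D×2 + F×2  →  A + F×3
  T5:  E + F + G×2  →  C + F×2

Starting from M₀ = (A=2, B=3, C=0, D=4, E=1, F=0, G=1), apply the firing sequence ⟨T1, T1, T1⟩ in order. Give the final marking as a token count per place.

step 1: fire T1:  (A=2, B=3, C=0, D=4, E=1, F=0, G=1) → (A=3, B=2, C=0, D=4, E=1, F=0, G=2)
step 2: fire T1:  (A=3, B=2, C=0, D=4, E=1, F=0, G=2) → (A=4, B=1, C=0, D=4, E=1, F=0, G=3)
step 3: fire T1:  (A=4, B=1, C=0, D=4, E=1, F=0, G=3) → (A=5, B=0, C=0, D=4, E=1, F=0, G=4)

(A=5, B=0, C=0, D=4, E=1, F=0, G=4)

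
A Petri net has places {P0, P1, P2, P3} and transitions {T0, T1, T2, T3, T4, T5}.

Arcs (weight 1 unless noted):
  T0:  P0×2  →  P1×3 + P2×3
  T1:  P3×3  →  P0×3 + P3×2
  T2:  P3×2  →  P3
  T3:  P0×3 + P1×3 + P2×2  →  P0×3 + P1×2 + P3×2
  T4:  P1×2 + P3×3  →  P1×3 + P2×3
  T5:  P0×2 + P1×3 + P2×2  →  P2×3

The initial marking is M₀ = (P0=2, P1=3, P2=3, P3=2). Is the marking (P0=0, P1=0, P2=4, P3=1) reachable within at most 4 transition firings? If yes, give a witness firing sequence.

YES — reachable via ⟨T2, T5⟩ (2 firings)

step 1: fire T2:  (P0=2, P1=3, P2=3, P3=2) → (P0=2, P1=3, P2=3, P3=1)
step 2: fire T5:  (P0=2, P1=3, P2=3, P3=1) → (P0=0, P1=0, P2=4, P3=1)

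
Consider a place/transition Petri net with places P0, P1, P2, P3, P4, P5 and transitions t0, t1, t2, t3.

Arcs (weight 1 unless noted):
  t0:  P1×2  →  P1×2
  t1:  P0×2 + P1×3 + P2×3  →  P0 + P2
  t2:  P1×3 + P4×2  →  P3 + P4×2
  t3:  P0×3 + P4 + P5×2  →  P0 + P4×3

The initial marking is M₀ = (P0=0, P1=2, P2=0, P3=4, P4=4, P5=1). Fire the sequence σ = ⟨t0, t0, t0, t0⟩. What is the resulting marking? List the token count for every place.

(P0=0, P1=2, P2=0, P3=4, P4=4, P5=1)

step 1: fire t0:  (P0=0, P1=2, P2=0, P3=4, P4=4, P5=1) → (P0=0, P1=2, P2=0, P3=4, P4=4, P5=1)
step 2: fire t0:  (P0=0, P1=2, P2=0, P3=4, P4=4, P5=1) → (P0=0, P1=2, P2=0, P3=4, P4=4, P5=1)
step 3: fire t0:  (P0=0, P1=2, P2=0, P3=4, P4=4, P5=1) → (P0=0, P1=2, P2=0, P3=4, P4=4, P5=1)
step 4: fire t0:  (P0=0, P1=2, P2=0, P3=4, P4=4, P5=1) → (P0=0, P1=2, P2=0, P3=4, P4=4, P5=1)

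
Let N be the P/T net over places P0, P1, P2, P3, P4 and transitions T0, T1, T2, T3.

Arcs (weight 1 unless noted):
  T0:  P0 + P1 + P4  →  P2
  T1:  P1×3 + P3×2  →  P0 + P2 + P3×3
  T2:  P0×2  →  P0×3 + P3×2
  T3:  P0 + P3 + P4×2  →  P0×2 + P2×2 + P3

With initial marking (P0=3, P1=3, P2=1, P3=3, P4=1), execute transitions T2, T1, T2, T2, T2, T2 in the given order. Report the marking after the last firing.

(P0=9, P1=0, P2=2, P3=14, P4=1)

step 1: fire T2:  (P0=3, P1=3, P2=1, P3=3, P4=1) → (P0=4, P1=3, P2=1, P3=5, P4=1)
step 2: fire T1:  (P0=4, P1=3, P2=1, P3=5, P4=1) → (P0=5, P1=0, P2=2, P3=6, P4=1)
step 3: fire T2:  (P0=5, P1=0, P2=2, P3=6, P4=1) → (P0=6, P1=0, P2=2, P3=8, P4=1)
step 4: fire T2:  (P0=6, P1=0, P2=2, P3=8, P4=1) → (P0=7, P1=0, P2=2, P3=10, P4=1)
step 5: fire T2:  (P0=7, P1=0, P2=2, P3=10, P4=1) → (P0=8, P1=0, P2=2, P3=12, P4=1)
step 6: fire T2:  (P0=8, P1=0, P2=2, P3=12, P4=1) → (P0=9, P1=0, P2=2, P3=14, P4=1)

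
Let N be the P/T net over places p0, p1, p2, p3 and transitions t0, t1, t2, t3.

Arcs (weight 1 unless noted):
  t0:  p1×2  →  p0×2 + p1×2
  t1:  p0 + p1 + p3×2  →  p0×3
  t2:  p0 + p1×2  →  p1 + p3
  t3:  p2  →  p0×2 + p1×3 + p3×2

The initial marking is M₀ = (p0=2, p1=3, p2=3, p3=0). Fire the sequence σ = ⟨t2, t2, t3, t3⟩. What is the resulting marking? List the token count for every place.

(p0=4, p1=7, p2=1, p3=6)

step 1: fire t2:  (p0=2, p1=3, p2=3, p3=0) → (p0=1, p1=2, p2=3, p3=1)
step 2: fire t2:  (p0=1, p1=2, p2=3, p3=1) → (p0=0, p1=1, p2=3, p3=2)
step 3: fire t3:  (p0=0, p1=1, p2=3, p3=2) → (p0=2, p1=4, p2=2, p3=4)
step 4: fire t3:  (p0=2, p1=4, p2=2, p3=4) → (p0=4, p1=7, p2=1, p3=6)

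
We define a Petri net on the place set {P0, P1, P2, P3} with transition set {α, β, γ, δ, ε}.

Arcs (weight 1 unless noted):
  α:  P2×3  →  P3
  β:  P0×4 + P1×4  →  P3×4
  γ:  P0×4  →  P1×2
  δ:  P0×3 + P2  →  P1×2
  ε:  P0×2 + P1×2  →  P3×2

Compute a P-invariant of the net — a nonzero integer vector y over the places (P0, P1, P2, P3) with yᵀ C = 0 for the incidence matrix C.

Incidence matrix C (rows=places, cols=transitions):
        α    β    γ    δ    ε
   P0   0   -4   -4   -3   -2
   P1   0   -4    2    2   -2
   P2  -3    0    0   -1    0
   P3   1    4    0    0    2

Candidate y = [1, 2, 1, 3]; check y·C column-wise:
  col α: 1·0 + 2·0 + 1·-3 + 3·1 = 0
  col β: 1·-4 + 2·-4 + 1·0 + 3·4 = 0
  col γ: 1·-4 + 2·2 + 1·0 + 3·0 = 0
  col δ: 1·-3 + 2·2 + 1·-1 + 3·0 = 0
  col ε: 1·-2 + 2·-2 + 1·0 + 3·2 = 0

y = (P0:1, P1:2, P2:1, P3:3)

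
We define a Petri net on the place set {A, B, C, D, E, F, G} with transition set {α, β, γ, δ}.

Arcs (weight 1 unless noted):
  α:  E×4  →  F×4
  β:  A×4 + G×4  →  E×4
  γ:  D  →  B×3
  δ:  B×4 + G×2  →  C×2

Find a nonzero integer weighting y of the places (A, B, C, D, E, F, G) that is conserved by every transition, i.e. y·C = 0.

y = (A:0, B:1, C:2, D:3, E:0, F:0, G:0)

Incidence matrix C (rows=places, cols=transitions):
        α    β    γ    δ
    A   0   -4    0    0
    B   0    0    3   -4
    C   0    0    0    2
    D   0    0   -1    0
    E  -4    4    0    0
    F   4    0    0    0
    G   0   -4    0   -2

Candidate y = [0, 1, 2, 3, 0, 0, 0]; check y·C column-wise:
  col α: 1·0 + 2·0 + 3·0 + 0·-4 + 0·4 = 0
  col β: 0·-4 + 1·0 + 2·0 + 3·0 + 0·4 + 0·-4 = 0
  col γ: 1·3 + 2·0 + 3·-1 = 0
  col δ: 1·-4 + 2·2 + 3·0 + 0·-2 = 0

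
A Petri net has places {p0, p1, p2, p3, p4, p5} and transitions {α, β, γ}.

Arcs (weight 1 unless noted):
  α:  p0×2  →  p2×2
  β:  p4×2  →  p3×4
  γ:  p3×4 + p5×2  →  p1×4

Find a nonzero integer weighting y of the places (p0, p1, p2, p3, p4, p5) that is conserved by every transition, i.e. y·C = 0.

Incidence matrix C (rows=places, cols=transitions):
        α    β    γ
   p0  -2    0    0
   p1   0    0    4
   p2   2    0    0
   p3   0    4   -4
   p4   0   -2    0
   p5   0    0   -2

Candidate y = [1, 0, 1, 0, 0, 0]; check y·C column-wise:
  col α: 1·-2 + 1·2 = 0
  col β: 1·0 + 1·0 + 0·4 + 0·-2 = 0
  col γ: 1·0 + 0·4 + 1·0 + 0·-4 + 0·-2 = 0

y = (p0:1, p1:0, p2:1, p3:0, p4:0, p5:0)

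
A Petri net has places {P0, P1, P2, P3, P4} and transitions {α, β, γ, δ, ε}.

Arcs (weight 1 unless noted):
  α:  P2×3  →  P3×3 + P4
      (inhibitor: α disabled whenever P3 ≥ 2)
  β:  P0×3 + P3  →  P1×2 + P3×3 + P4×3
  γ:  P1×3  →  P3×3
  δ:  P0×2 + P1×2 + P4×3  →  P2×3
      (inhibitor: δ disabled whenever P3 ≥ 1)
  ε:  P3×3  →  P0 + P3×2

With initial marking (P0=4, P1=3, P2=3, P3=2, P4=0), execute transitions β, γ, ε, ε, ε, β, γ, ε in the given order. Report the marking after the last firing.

(P0=2, P1=1, P2=3, P3=8, P4=6)

step 1: fire β:  (P0=4, P1=3, P2=3, P3=2, P4=0) → (P0=1, P1=5, P2=3, P3=4, P4=3)
step 2: fire γ:  (P0=1, P1=5, P2=3, P3=4, P4=3) → (P0=1, P1=2, P2=3, P3=7, P4=3)
step 3: fire ε:  (P0=1, P1=2, P2=3, P3=7, P4=3) → (P0=2, P1=2, P2=3, P3=6, P4=3)
step 4: fire ε:  (P0=2, P1=2, P2=3, P3=6, P4=3) → (P0=3, P1=2, P2=3, P3=5, P4=3)
step 5: fire ε:  (P0=3, P1=2, P2=3, P3=5, P4=3) → (P0=4, P1=2, P2=3, P3=4, P4=3)
step 6: fire β:  (P0=4, P1=2, P2=3, P3=4, P4=3) → (P0=1, P1=4, P2=3, P3=6, P4=6)
step 7: fire γ:  (P0=1, P1=4, P2=3, P3=6, P4=6) → (P0=1, P1=1, P2=3, P3=9, P4=6)
step 8: fire ε:  (P0=1, P1=1, P2=3, P3=9, P4=6) → (P0=2, P1=1, P2=3, P3=8, P4=6)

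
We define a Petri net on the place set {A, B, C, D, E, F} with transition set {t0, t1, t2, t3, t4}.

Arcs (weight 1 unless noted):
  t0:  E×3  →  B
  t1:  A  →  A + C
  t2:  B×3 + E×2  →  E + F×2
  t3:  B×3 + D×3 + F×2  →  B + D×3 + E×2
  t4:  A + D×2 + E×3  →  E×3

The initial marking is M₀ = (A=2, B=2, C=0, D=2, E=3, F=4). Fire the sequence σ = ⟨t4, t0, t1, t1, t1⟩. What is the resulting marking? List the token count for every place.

step 1: fire t4:  (A=2, B=2, C=0, D=2, E=3, F=4) → (A=1, B=2, C=0, D=0, E=3, F=4)
step 2: fire t0:  (A=1, B=2, C=0, D=0, E=3, F=4) → (A=1, B=3, C=0, D=0, E=0, F=4)
step 3: fire t1:  (A=1, B=3, C=0, D=0, E=0, F=4) → (A=1, B=3, C=1, D=0, E=0, F=4)
step 4: fire t1:  (A=1, B=3, C=1, D=0, E=0, F=4) → (A=1, B=3, C=2, D=0, E=0, F=4)
step 5: fire t1:  (A=1, B=3, C=2, D=0, E=0, F=4) → (A=1, B=3, C=3, D=0, E=0, F=4)

(A=1, B=3, C=3, D=0, E=0, F=4)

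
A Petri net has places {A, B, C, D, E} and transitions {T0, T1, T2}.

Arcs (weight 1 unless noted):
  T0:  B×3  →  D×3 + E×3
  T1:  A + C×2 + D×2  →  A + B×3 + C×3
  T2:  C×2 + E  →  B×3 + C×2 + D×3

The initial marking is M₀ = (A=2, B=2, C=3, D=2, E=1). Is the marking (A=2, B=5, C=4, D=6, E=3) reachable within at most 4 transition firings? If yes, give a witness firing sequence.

YES — reachable via ⟨T1, T0, T2⟩ (3 firings)

step 1: fire T1:  (A=2, B=2, C=3, D=2, E=1) → (A=2, B=5, C=4, D=0, E=1)
step 2: fire T0:  (A=2, B=5, C=4, D=0, E=1) → (A=2, B=2, C=4, D=3, E=4)
step 3: fire T2:  (A=2, B=2, C=4, D=3, E=4) → (A=2, B=5, C=4, D=6, E=3)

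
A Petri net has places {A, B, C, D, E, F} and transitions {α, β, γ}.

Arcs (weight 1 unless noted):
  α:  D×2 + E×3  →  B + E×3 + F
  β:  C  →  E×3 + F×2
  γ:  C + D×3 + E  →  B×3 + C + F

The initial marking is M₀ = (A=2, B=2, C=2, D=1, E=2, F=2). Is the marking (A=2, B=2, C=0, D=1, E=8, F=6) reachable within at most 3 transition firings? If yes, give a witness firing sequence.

YES — reachable via ⟨β, β⟩ (2 firings)

step 1: fire β:  (A=2, B=2, C=2, D=1, E=2, F=2) → (A=2, B=2, C=1, D=1, E=5, F=4)
step 2: fire β:  (A=2, B=2, C=1, D=1, E=5, F=4) → (A=2, B=2, C=0, D=1, E=8, F=6)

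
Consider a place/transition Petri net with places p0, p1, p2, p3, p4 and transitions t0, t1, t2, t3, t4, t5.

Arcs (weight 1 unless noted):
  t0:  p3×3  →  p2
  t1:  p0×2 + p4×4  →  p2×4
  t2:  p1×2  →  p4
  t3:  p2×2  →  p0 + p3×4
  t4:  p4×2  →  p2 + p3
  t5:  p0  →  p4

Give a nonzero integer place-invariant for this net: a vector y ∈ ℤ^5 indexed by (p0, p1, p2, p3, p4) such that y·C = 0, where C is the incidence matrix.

y = (p0:2, p1:1, p2:3, p3:1, p4:2)

Incidence matrix C (rows=places, cols=transitions):
       t0   t1   t2   t3   t4   t5
   p0   0   -2    0    1    0   -1
   p1   0    0   -2    0    0    0
   p2   1    4    0   -2    1    0
   p3  -3    0    0    4    1    0
   p4   0   -4    1    0   -2    1

Candidate y = [2, 1, 3, 1, 2]; check y·C column-wise:
  col t0: 2·0 + 1·0 + 3·1 + 1·-3 + 2·0 = 0
  col t1: 2·-2 + 1·0 + 3·4 + 1·0 + 2·-4 = 0
  col t2: 2·0 + 1·-2 + 3·0 + 1·0 + 2·1 = 0
  col t3: 2·1 + 1·0 + 3·-2 + 1·4 + 2·0 = 0
  col t4: 2·0 + 1·0 + 3·1 + 1·1 + 2·-2 = 0
  col t5: 2·-1 + 1·0 + 3·0 + 1·0 + 2·1 = 0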